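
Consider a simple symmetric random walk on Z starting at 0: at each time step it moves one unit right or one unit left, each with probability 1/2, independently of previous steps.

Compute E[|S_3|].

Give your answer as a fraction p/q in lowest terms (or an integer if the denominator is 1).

S_3 takes values m ≡ 1 (mod 2) with |m| ≤ 3; P(S_3=m) = C(3,(3+m)/2)/2^3.
Total paths: 2^3 = 8
Distribution: P(S=-3)=1/8, P(S=-1)=3/8, P(S=1)=3/8, P(S=3)=1/8
E[|S_3|] = Σ_m |m|·P(S_3=m) = 12/8 = 3/2

Answer: 3/2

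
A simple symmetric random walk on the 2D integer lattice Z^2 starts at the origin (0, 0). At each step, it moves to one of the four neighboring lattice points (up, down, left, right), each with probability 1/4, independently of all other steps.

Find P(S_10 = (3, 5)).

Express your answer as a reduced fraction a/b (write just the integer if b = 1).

Let h be the number of horizontal steps (so 10-h are vertical). To end at (3,5) need (h+3)/2 right-steps and ((10-h)+5)/2 up-steps.
Sum over h with 3 ≤ h ≤ 5, h ≡ 1 (mod 2), 10-h ≡ 1 (mod 2):
h=3: C(10,3)·C(3,3)·C(7,6) = 120·1·7 = 840
h=5: C(10,5)·C(5,4)·C(5,5) = 252·5·1 = 1260
Total favorable: 2100
Total paths: 4^10 = 1048576
P = 2100/1048576 = 525/262144

Answer: 525/262144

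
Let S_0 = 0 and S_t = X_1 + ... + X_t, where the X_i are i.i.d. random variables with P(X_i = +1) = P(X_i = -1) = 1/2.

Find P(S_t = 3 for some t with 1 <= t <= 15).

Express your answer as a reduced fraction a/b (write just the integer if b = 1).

Count via complement. Let g(t,s) = #length-t paths at position s with S_1..S_t all ≠ 3.
g(t,s) = g(t-1,s-1) + g(t-1,s+1) for s ≠ 3; g(t,3) = 0.
t=0: g(0,0)=1
t=1: g(1,-1)=1 g(1,1)=1
t=2: g(2,-2)=1 g(2,0)=2 g(2,2)=1
t=3: g(3,-3)=1 g(3,-1)=3 g(3,1)=3
t=4: g(4,-4)=1 g(4,-2)=4 g(4,0)=6 g(4,2)=3
t=5: g(5,-5)=1 g(5,-3)=5 g(5,-1)=10 g(5,1)=9
t=6: g(6,-6)=1 g(6,-4)=6 g(6,-2)=15 g(6,0)=19 g(6,2)=9
t=7: g(7,-7)=1 g(7,-5)=7 g(7,-3)=21 g(7,-1)=34 g(7,1)=28
t=8: g(8,-8)=1 g(8,-6)=8 g(8,-4)=28 g(8,-2)=55 g(8,0)=62 g(8,2)=28
t=9: g(9,-9)=1 g(9,-7)=9 g(9,-5)=36 g(9,-3)=83 g(9,-1)=117 g(9,1)=90
t=10: g(10,-10)=1 g(10,-8)=10 g(10,-6)=45 g(10,-4)=119 g(10,-2)=200 g(10,0)=207 g(10,2)=90
t=11: g(11,-11)=1 g(11,-9)=11 g(11,-7)=55 g(11,-5)=164 g(11,-3)=319 g(11,-1)=407 g(11,1)=297
t=12: g(12,-12)=1 g(12,-10)=12 g(12,-8)=66 g(12,-6)=219 g(12,-4)=483 g(12,-2)=726 g(12,0)=704 g(12,2)=297
t=13: g(13,-13)=1 g(13,-11)=13 g(13,-9)=78 g(13,-7)=285 g(13,-5)=702 g(13,-3)=1209 g(13,-1)=1430 g(13,1)=1001
t=14: g(14,-14)=1 g(14,-12)=14 g(14,-10)=91 g(14,-8)=363 g(14,-6)=987 g(14,-4)=1911 g(14,-2)=2639 g(14,0)=2431 g(14,2)=1001
t=15: g(15,-15)=1 g(15,-13)=15 g(15,-11)=105 g(15,-9)=454 g(15,-7)=1350 g(15,-5)=2898 g(15,-3)=4550 g(15,-1)=5070 g(15,1)=3432
Paths never hitting 3: Σ_s g(15,s) = 17875
Paths hitting 3: 2^15 - 17875 = 14893
P = 14893/32768 = 14893/32768

Answer: 14893/32768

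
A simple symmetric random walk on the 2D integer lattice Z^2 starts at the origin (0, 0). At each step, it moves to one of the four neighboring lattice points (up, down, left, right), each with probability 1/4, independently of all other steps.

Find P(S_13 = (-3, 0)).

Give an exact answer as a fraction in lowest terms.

Let h be the number of horizontal steps (so 13-h are vertical). To end at (-3,0) need (h-3)/2 right-steps and ((13-h)+0)/2 up-steps.
Sum over h with 3 ≤ h ≤ 13, h ≡ 1 (mod 2), 13-h ≡ 0 (mod 2):
h=3: C(13,3)·C(3,0)·C(10,5) = 286·1·252 = 72072
h=5: C(13,5)·C(5,1)·C(8,4) = 1287·5·70 = 450450
h=7: C(13,7)·C(7,2)·C(6,3) = 1716·21·20 = 720720
h=9: C(13,9)·C(9,3)·C(4,2) = 715·84·6 = 360360
h=11: C(13,11)·C(11,4)·C(2,1) = 78·330·2 = 51480
h=13: C(13,13)·C(13,5)·C(0,0) = 1·1287·1 = 1287
Total favorable: 1656369
Total paths: 4^13 = 67108864
P = 1656369/67108864 = 1656369/67108864

Answer: 1656369/67108864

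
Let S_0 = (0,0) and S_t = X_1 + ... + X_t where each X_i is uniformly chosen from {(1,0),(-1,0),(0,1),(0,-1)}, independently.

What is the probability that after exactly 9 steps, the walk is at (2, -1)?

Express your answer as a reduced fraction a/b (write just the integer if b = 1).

Let h be the number of horizontal steps (so 9-h are vertical). To end at (2,-1) need (h+2)/2 right-steps and ((9-h)-1)/2 up-steps.
Sum over h with 2 ≤ h ≤ 8, h ≡ 0 (mod 2), 9-h ≡ 1 (mod 2):
h=2: C(9,2)·C(2,2)·C(7,3) = 36·1·35 = 1260
h=4: C(9,4)·C(4,3)·C(5,2) = 126·4·10 = 5040
h=6: C(9,6)·C(6,4)·C(3,1) = 84·15·3 = 3780
h=8: C(9,8)·C(8,5)·C(1,0) = 9·56·1 = 504
Total favorable: 10584
Total paths: 4^9 = 262144
P = 10584/262144 = 1323/32768

Answer: 1323/32768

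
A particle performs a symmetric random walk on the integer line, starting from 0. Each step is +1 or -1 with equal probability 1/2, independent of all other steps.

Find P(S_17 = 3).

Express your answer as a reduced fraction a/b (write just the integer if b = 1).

Answer: 2431/16384

Derivation:
To reach position 3 after 17 steps: need 10 steps of +1 and 7 of -1.
Favorable paths: C(17,10) = 19448
Total paths: 2^17 = 131072
P = 19448/131072 = 2431/16384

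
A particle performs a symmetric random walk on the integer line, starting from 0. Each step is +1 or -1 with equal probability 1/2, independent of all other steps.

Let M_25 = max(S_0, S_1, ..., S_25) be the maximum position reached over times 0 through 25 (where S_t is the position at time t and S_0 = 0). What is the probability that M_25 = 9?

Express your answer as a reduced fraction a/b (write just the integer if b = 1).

Let M_25 = max(S_0,...,S_25). Use the reflection principle: for j ≥ 1, #{paths with M_25 ≥ j} = #{S_25 ≥ j} + #{S_25 ≥ j+1}.
By reflection, #{M_25 ≥ 9} = #{S_25 ≥ 9} + #{S_25 ≥ 10} = 1807781 + 726206 = 2533987.
#{M_25 ≥ 10} = #{S_25 ≥ 10} + #{S_25 ≥ 11} = 726206 + 726206 = 1452412.
#{M_25 = 9} = 2533987 - 1452412 = 1081575.
P(M_25 = 9) = 1081575/33554432 = 1081575/33554432

Answer: 1081575/33554432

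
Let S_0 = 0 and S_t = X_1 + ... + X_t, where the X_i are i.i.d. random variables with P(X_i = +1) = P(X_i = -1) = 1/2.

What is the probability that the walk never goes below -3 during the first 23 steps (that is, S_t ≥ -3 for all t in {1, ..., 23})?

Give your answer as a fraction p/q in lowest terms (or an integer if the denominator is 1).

Let f(t,s) = #length-t paths at position s with S_1..S_t all ≥ -3.
f(t,s) = f(t-1,s-1) + f(t-1,s+1) for s ≥ -3; f(t,s) = 0 for s < -3.
t=0: f(0,0)=1
t=1: f(1,-1)=1 f(1,1)=1
t=2: f(2,-2)=1 f(2,0)=2 f(2,2)=1
t=3: f(3,-3)=1 f(3,-1)=3 f(3,1)=3 f(3,3)=1
t=4: f(4,-2)=4 f(4,0)=6 f(4,2)=4 f(4,4)=1
t=5: f(5,-3)=4 f(5,-1)=10 f(5,1)=10 f(5,3)=5 f(5,5)=1
t=6: f(6,-2)=14 f(6,0)=20 f(6,2)=15 f(6,4)=6 f(6,6)=1
t=7: f(7,-3)=14 f(7,-1)=34 f(7,1)=35 f(7,3)=21 f(7,5)=7 f(7,7)=1
t=8: f(8,-2)=48 f(8,0)=69 f(8,2)=56 f(8,4)=28 f(8,6)=8 f(8,8)=1
t=9: f(9,-3)=48 f(9,-1)=117 f(9,1)=125 f(9,3)=84 f(9,5)=36 f(9,7)=9 f(9,9)=1
t=10: f(10,-2)=165 f(10,0)=242 f(10,2)=209 f(10,4)=120 f(10,6)=45 f(10,8)=10 f(10,10)=1
t=11: f(11,-3)=165 f(11,-1)=407 f(11,1)=451 f(11,3)=329 f(11,5)=165 f(11,7)=55 f(11,9)=11 f(11,11)=1
t=12: f(12,-2)=572 f(12,0)=858 f(12,2)=780 f(12,4)=494 f(12,6)=220 f(12,8)=66 f(12,10)=12 f(12,12)=1
t=13: f(13,-3)=572 f(13,-1)=1430 f(13,1)=1638 f(13,3)=1274 f(13,5)=714 f(13,7)=286 f(13,9)=78 f(13,11)=13 f(13,13)=1
t=14: f(14,-2)=2002 f(14,0)=3068 f(14,2)=2912 f(14,4)=1988 f(14,6)=1000 f(14,8)=364 f(14,10)=91 f(14,12)=14 f(14,14)=1
t=15: f(15,-3)=2002 f(15,-1)=5070 f(15,1)=5980 f(15,3)=4900 f(15,5)=2988 f(15,7)=1364 f(15,9)=455 f(15,11)=105 f(15,13)=15 f(15,15)=1
t=16: f(16,-2)=7072 f(16,0)=11050 f(16,2)=10880 f(16,4)=7888 f(16,6)=4352 f(16,8)=1819 f(16,10)=560 f(16,12)=120 f(16,14)=16 f(16,16)=1
t=17: f(17,-3)=7072 f(17,-1)=18122 f(17,1)=21930 f(17,3)=18768 f(17,5)=12240 f(17,7)=6171 f(17,9)=2379 f(17,11)=680 f(17,13)=136 f(17,15)=17 f(17,17)=1
t=18: f(18,-2)=25194 f(18,0)=40052 f(18,2)=40698 f(18,4)=31008 f(18,6)=18411 f(18,8)=8550 f(18,10)=3059 f(18,12)=816 f(18,14)=153 f(18,16)=18 f(18,18)=1
t=19: f(19,-3)=25194 f(19,-1)=65246 f(19,1)=80750 f(19,3)=71706 f(19,5)=49419 f(19,7)=26961 f(19,9)=11609 f(19,11)=3875 f(19,13)=969 f(19,15)=171 f(19,17)=19 f(19,19)=1
t=20: f(20,-2)=90440 f(20,0)=145996 f(20,2)=152456 f(20,4)=121125 f(20,6)=76380 f(20,8)=38570 f(20,10)=15484 f(20,12)=4844 f(20,14)=1140 f(20,16)=190 f(20,18)=20 f(20,20)=1
t=21: f(21,-3)=90440 f(21,-1)=236436 f(21,1)=298452 f(21,3)=273581 f(21,5)=197505 f(21,7)=114950 f(21,9)=54054 f(21,11)=20328 f(21,13)=5984 f(21,15)=1330 f(21,17)=210 f(21,19)=21 f(21,21)=1
t=22: f(22,-2)=326876 f(22,0)=534888 f(22,2)=572033 f(22,4)=471086 f(22,6)=312455 f(22,8)=169004 f(22,10)=74382 f(22,12)=26312 f(22,14)=7314 f(22,16)=1540 f(22,18)=231 f(22,20)=22 f(22,22)=1
t=23: f(23,-3)=326876 f(23,-1)=861764 f(23,1)=1106921 f(23,3)=1043119 f(23,5)=783541 f(23,7)=481459 f(23,9)=243386 f(23,11)=100694 f(23,13)=33626 f(23,15)=8854 f(23,17)=1771 f(23,19)=253 f(23,21)=23 f(23,23)=1
Σ_s f(23,s) = 4992288
P = 4992288/8388608 = 156009/262144

Answer: 156009/262144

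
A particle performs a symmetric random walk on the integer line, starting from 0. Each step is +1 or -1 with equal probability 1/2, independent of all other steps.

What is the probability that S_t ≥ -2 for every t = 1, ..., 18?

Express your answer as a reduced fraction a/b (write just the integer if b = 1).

Let f(t,s) = #length-t paths at position s with S_1..S_t all ≥ -2.
f(t,s) = f(t-1,s-1) + f(t-1,s+1) for s ≥ -2; f(t,s) = 0 for s < -2.
t=0: f(0,0)=1
t=1: f(1,-1)=1 f(1,1)=1
t=2: f(2,-2)=1 f(2,0)=2 f(2,2)=1
t=3: f(3,-1)=3 f(3,1)=3 f(3,3)=1
t=4: f(4,-2)=3 f(4,0)=6 f(4,2)=4 f(4,4)=1
t=5: f(5,-1)=9 f(5,1)=10 f(5,3)=5 f(5,5)=1
t=6: f(6,-2)=9 f(6,0)=19 f(6,2)=15 f(6,4)=6 f(6,6)=1
t=7: f(7,-1)=28 f(7,1)=34 f(7,3)=21 f(7,5)=7 f(7,7)=1
t=8: f(8,-2)=28 f(8,0)=62 f(8,2)=55 f(8,4)=28 f(8,6)=8 f(8,8)=1
t=9: f(9,-1)=90 f(9,1)=117 f(9,3)=83 f(9,5)=36 f(9,7)=9 f(9,9)=1
t=10: f(10,-2)=90 f(10,0)=207 f(10,2)=200 f(10,4)=119 f(10,6)=45 f(10,8)=10 f(10,10)=1
t=11: f(11,-1)=297 f(11,1)=407 f(11,3)=319 f(11,5)=164 f(11,7)=55 f(11,9)=11 f(11,11)=1
t=12: f(12,-2)=297 f(12,0)=704 f(12,2)=726 f(12,4)=483 f(12,6)=219 f(12,8)=66 f(12,10)=12 f(12,12)=1
t=13: f(13,-1)=1001 f(13,1)=1430 f(13,3)=1209 f(13,5)=702 f(13,7)=285 f(13,9)=78 f(13,11)=13 f(13,13)=1
t=14: f(14,-2)=1001 f(14,0)=2431 f(14,2)=2639 f(14,4)=1911 f(14,6)=987 f(14,8)=363 f(14,10)=91 f(14,12)=14 f(14,14)=1
t=15: f(15,-1)=3432 f(15,1)=5070 f(15,3)=4550 f(15,5)=2898 f(15,7)=1350 f(15,9)=454 f(15,11)=105 f(15,13)=15 f(15,15)=1
t=16: f(16,-2)=3432 f(16,0)=8502 f(16,2)=9620 f(16,4)=7448 f(16,6)=4248 f(16,8)=1804 f(16,10)=559 f(16,12)=120 f(16,14)=16 f(16,16)=1
t=17: f(17,-1)=11934 f(17,1)=18122 f(17,3)=17068 f(17,5)=11696 f(17,7)=6052 f(17,9)=2363 f(17,11)=679 f(17,13)=136 f(17,15)=17 f(17,17)=1
t=18: f(18,-2)=11934 f(18,0)=30056 f(18,2)=35190 f(18,4)=28764 f(18,6)=17748 f(18,8)=8415 f(18,10)=3042 f(18,12)=815 f(18,14)=153 f(18,16)=18 f(18,18)=1
Σ_s f(18,s) = 136136
P = 136136/262144 = 17017/32768

Answer: 17017/32768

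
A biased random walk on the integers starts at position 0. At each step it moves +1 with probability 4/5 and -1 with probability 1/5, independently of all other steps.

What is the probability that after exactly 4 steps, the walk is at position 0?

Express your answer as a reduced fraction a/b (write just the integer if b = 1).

To be at 0 after 4 steps: need exactly 2 steps of +1 and 2 of -1.
Number of such sequences: C(4,2) = 6
Each has probability (4/5)^2 · (1/5)^2 = 16/625
P = 6 · 16/625 = 96/625

Answer: 96/625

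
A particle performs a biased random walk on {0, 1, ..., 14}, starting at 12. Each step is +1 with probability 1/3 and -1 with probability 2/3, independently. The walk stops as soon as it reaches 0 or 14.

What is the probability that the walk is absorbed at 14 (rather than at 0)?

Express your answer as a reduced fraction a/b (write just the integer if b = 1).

Biased walk: p = 1/3, q = 2/3, r = q/p = 2
Gambler's ruin: P(hit 14 before 0 | start at 12) = (1 - r^a)/(1 - r^N)
r^12 = 4096; r^14 = 16384
P = (1 - 4096) / (1 - 16384) = -4095 / -16383 = 1365/5461

Answer: 1365/5461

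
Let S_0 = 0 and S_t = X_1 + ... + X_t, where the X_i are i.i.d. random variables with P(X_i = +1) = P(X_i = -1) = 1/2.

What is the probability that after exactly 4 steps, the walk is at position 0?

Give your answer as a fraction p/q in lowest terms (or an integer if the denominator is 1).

Answer: 3/8

Derivation:
To return to 0 after 4 steps: need exactly 2 steps of +1 and 2 of -1.
Favorable paths: C(4,2) = 6
Total paths: 2^4 = 16
P = 6/16 = 3/8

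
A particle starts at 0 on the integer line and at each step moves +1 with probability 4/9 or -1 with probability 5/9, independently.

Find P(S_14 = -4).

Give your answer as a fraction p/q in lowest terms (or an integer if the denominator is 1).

To reach position -4 after 14 steps: need 5 steps of +1 and 9 steps of -1.
Number of such sequences: C(14,5) = 2002
Each has probability (4/9)^5 · (5/9)^9 = 2000000000/22876792454961
P = 2002 · 2000000000/22876792454961 = 4004000000000/22876792454961

Answer: 4004000000000/22876792454961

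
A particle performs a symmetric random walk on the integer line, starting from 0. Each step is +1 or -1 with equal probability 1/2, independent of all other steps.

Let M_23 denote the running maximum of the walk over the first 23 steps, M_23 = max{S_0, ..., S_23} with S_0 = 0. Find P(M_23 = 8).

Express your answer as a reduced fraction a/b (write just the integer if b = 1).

Answer: 245157/8388608

Derivation:
Let M_23 = max(S_0,...,S_23). Use the reflection principle: for j ≥ 1, #{paths with M_23 ≥ j} = #{S_23 ≥ j} + #{S_23 ≥ j+1}.
By reflection, #{M_23 ≥ 8} = #{S_23 ≥ 8} + #{S_23 ≥ 9} = 390656 + 390656 = 781312.
#{M_23 ≥ 9} = #{S_23 ≥ 9} + #{S_23 ≥ 10} = 390656 + 145499 = 536155.
#{M_23 = 8} = 781312 - 536155 = 245157.
P(M_23 = 8) = 245157/8388608 = 245157/8388608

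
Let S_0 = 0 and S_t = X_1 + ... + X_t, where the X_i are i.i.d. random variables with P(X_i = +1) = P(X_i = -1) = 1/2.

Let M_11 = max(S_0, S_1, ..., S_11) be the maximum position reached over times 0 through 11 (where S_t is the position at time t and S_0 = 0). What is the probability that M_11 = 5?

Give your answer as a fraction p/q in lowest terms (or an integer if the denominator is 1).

Answer: 165/2048

Derivation:
Let M_11 = max(S_0,...,S_11). Use the reflection principle: for j ≥ 1, #{paths with M_11 ≥ j} = #{S_11 ≥ j} + #{S_11 ≥ j+1}.
By reflection, #{M_11 ≥ 5} = #{S_11 ≥ 5} + #{S_11 ≥ 6} = 232 + 67 = 299.
#{M_11 ≥ 6} = #{S_11 ≥ 6} + #{S_11 ≥ 7} = 67 + 67 = 134.
#{M_11 = 5} = 299 - 134 = 165.
P(M_11 = 5) = 165/2048 = 165/2048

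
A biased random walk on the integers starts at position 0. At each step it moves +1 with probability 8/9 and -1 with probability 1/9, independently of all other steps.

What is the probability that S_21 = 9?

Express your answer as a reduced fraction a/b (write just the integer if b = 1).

Answer: 636414922342793216/36472996377170786403

Derivation:
To reach position 9 after 21 steps: need 15 steps of +1 and 6 steps of -1.
Number of such sequences: C(21,15) = 54264
Each has probability (8/9)^15 · (1/9)^6 = 35184372088832/109418989131512359209
P = 54264 · 35184372088832/109418989131512359209 = 636414922342793216/36472996377170786403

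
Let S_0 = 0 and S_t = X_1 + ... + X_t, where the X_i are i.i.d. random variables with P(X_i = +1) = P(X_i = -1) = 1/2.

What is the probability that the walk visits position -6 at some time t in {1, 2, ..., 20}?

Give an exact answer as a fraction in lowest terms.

Count via complement. Let g(t,s) = #length-t paths at position s with S_1..S_t all ≠ -6.
g(t,s) = g(t-1,s-1) + g(t-1,s+1) for s ≠ -6; g(t,-6) = 0.
t=0: g(0,0)=1
t=1: g(1,-1)=1 g(1,1)=1
t=2: g(2,-2)=1 g(2,0)=2 g(2,2)=1
t=3: g(3,-3)=1 g(3,-1)=3 g(3,1)=3 g(3,3)=1
t=4: g(4,-4)=1 g(4,-2)=4 g(4,0)=6 g(4,2)=4 g(4,4)=1
t=5: g(5,-5)=1 g(5,-3)=5 g(5,-1)=10 g(5,1)=10 g(5,3)=5 g(5,5)=1
t=6: g(6,-4)=6 g(6,-2)=15 g(6,0)=20 g(6,2)=15 g(6,4)=6 g(6,6)=1
t=7: g(7,-5)=6 g(7,-3)=21 g(7,-1)=35 g(7,1)=35 g(7,3)=21 g(7,5)=7 g(7,7)=1
t=8: g(8,-4)=27 g(8,-2)=56 g(8,0)=70 g(8,2)=56 g(8,4)=28 g(8,6)=8 g(8,8)=1
t=9: g(9,-5)=27 g(9,-3)=83 g(9,-1)=126 g(9,1)=126 g(9,3)=84 g(9,5)=36 g(9,7)=9 g(9,9)=1
t=10: g(10,-4)=110 g(10,-2)=209 g(10,0)=252 g(10,2)=210 g(10,4)=120 g(10,6)=45 g(10,8)=10 g(10,10)=1
t=11: g(11,-5)=110 g(11,-3)=319 g(11,-1)=461 g(11,1)=462 g(11,3)=330 g(11,5)=165 g(11,7)=55 g(11,9)=11 g(11,11)=1
t=12: g(12,-4)=429 g(12,-2)=780 g(12,0)=923 g(12,2)=792 g(12,4)=495 g(12,6)=220 g(12,8)=66 g(12,10)=12 g(12,12)=1
t=13: g(13,-5)=429 g(13,-3)=1209 g(13,-1)=1703 g(13,1)=1715 g(13,3)=1287 g(13,5)=715 g(13,7)=286 g(13,9)=78 g(13,11)=13 g(13,13)=1
t=14: g(14,-4)=1638 g(14,-2)=2912 g(14,0)=3418 g(14,2)=3002 g(14,4)=2002 g(14,6)=1001 g(14,8)=364 g(14,10)=91 g(14,12)=14 g(14,14)=1
t=15: g(15,-5)=1638 g(15,-3)=4550 g(15,-1)=6330 g(15,1)=6420 g(15,3)=5004 g(15,5)=3003 g(15,7)=1365 g(15,9)=455 g(15,11)=105 g(15,13)=15 g(15,15)=1
t=16: g(16,-4)=6188 g(16,-2)=10880 g(16,0)=12750 g(16,2)=11424 g(16,4)=8007 g(16,6)=4368 g(16,8)=1820 g(16,10)=560 g(16,12)=120 g(16,14)=16 g(16,16)=1
t=17: g(17,-5)=6188 g(17,-3)=17068 g(17,-1)=23630 g(17,1)=24174 g(17,3)=19431 g(17,5)=12375 g(17,7)=6188 g(17,9)=2380 g(17,11)=680 g(17,13)=136 g(17,15)=17 g(17,17)=1
t=18: g(18,-4)=23256 g(18,-2)=40698 g(18,0)=47804 g(18,2)=43605 g(18,4)=31806 g(18,6)=18563 g(18,8)=8568 g(18,10)=3060 g(18,12)=816 g(18,14)=153 g(18,16)=18 g(18,18)=1
t=19: g(19,-5)=23256 g(19,-3)=63954 g(19,-1)=88502 g(19,1)=91409 g(19,3)=75411 g(19,5)=50369 g(19,7)=27131 g(19,9)=11628 g(19,11)=3876 g(19,13)=969 g(19,15)=171 g(19,17)=19 g(19,19)=1
t=20: g(20,-4)=87210 g(20,-2)=152456 g(20,0)=179911 g(20,2)=166820 g(20,4)=125780 g(20,6)=77500 g(20,8)=38759 g(20,10)=15504 g(20,12)=4845 g(20,14)=1140 g(20,16)=190 g(20,18)=20 g(20,20)=1
Paths never hitting -6: Σ_s g(20,s) = 850136
Paths hitting -6: 2^20 - 850136 = 198440
P = 198440/1048576 = 24805/131072

Answer: 24805/131072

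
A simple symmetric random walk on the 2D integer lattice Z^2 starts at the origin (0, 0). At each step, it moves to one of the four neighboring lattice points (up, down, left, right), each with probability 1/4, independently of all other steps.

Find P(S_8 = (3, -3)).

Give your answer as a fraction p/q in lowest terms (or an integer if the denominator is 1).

Let h be the number of horizontal steps (so 8-h are vertical). To end at (3,-3) need (h+3)/2 right-steps and ((8-h)-3)/2 up-steps.
Sum over h with 3 ≤ h ≤ 5, h ≡ 1 (mod 2), 8-h ≡ 1 (mod 2):
h=3: C(8,3)·C(3,3)·C(5,1) = 56·1·5 = 280
h=5: C(8,5)·C(5,4)·C(3,0) = 56·5·1 = 280
Total favorable: 560
Total paths: 4^8 = 65536
P = 560/65536 = 35/4096

Answer: 35/4096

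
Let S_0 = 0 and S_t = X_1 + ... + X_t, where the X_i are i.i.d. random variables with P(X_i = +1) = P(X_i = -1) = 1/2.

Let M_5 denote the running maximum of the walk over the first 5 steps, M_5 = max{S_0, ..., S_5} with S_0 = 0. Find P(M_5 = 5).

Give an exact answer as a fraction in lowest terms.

Answer: 1/32

Derivation:
Let M_5 = max(S_0,...,S_5). Use the reflection principle: for j ≥ 1, #{paths with M_5 ≥ j} = #{S_5 ≥ j} + #{S_5 ≥ j+1}.
By reflection, #{M_5 ≥ 5} = #{S_5 ≥ 5} + #{S_5 ≥ 6} = 1 + 0 = 1.
#{M_5 ≥ 6} = #{S_5 ≥ 6} + #{S_5 ≥ 7} = 0 + 0 = 0.
#{M_5 = 5} = 1 - 0 = 1.
P(M_5 = 5) = 1/32 = 1/32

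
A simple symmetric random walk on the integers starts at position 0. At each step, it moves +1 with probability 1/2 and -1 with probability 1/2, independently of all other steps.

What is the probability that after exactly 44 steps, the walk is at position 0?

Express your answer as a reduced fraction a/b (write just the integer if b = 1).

Answer: 263012370465/2199023255552

Derivation:
To return to 0 after 44 steps: need exactly 22 steps of +1 and 22 of -1.
Favorable paths: C(44,22) = 2104098963720
Total paths: 2^44 = 17592186044416
P = 2104098963720/17592186044416 = 263012370465/2199023255552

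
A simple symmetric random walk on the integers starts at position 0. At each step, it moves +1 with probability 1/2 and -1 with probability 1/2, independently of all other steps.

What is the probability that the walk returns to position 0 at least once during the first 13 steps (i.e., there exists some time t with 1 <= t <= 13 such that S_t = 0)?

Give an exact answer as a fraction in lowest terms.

Answer: 793/1024

Derivation:
Count via complement. Let g(t,s) = #length-t paths at position s with S_1..S_t all ≠ 0.
g(t,s) = g(t-1,s-1) + g(t-1,s+1) for s ≠ 0; g(t,0) = 0.
t=0: g(0,0)=1
t=1: g(1,-1)=1 g(1,1)=1
t=2: g(2,-2)=1 g(2,2)=1
t=3: g(3,-3)=1 g(3,-1)=1 g(3,1)=1 g(3,3)=1
t=4: g(4,-4)=1 g(4,-2)=2 g(4,2)=2 g(4,4)=1
t=5: g(5,-5)=1 g(5,-3)=3 g(5,-1)=2 g(5,1)=2 g(5,3)=3 g(5,5)=1
t=6: g(6,-6)=1 g(6,-4)=4 g(6,-2)=5 g(6,2)=5 g(6,4)=4 g(6,6)=1
t=7: g(7,-7)=1 g(7,-5)=5 g(7,-3)=9 g(7,-1)=5 g(7,1)=5 g(7,3)=9 g(7,5)=5 g(7,7)=1
t=8: g(8,-8)=1 g(8,-6)=6 g(8,-4)=14 g(8,-2)=14 g(8,2)=14 g(8,4)=14 g(8,6)=6 g(8,8)=1
t=9: g(9,-9)=1 g(9,-7)=7 g(9,-5)=20 g(9,-3)=28 g(9,-1)=14 g(9,1)=14 g(9,3)=28 g(9,5)=20 g(9,7)=7 g(9,9)=1
t=10: g(10,-10)=1 g(10,-8)=8 g(10,-6)=27 g(10,-4)=48 g(10,-2)=42 g(10,2)=42 g(10,4)=48 g(10,6)=27 g(10,8)=8 g(10,10)=1
t=11: g(11,-11)=1 g(11,-9)=9 g(11,-7)=35 g(11,-5)=75 g(11,-3)=90 g(11,-1)=42 g(11,1)=42 g(11,3)=90 g(11,5)=75 g(11,7)=35 g(11,9)=9 g(11,11)=1
t=12: g(12,-12)=1 g(12,-10)=10 g(12,-8)=44 g(12,-6)=110 g(12,-4)=165 g(12,-2)=132 g(12,2)=132 g(12,4)=165 g(12,6)=110 g(12,8)=44 g(12,10)=10 g(12,12)=1
t=13: g(13,-13)=1 g(13,-11)=11 g(13,-9)=54 g(13,-7)=154 g(13,-5)=275 g(13,-3)=297 g(13,-1)=132 g(13,1)=132 g(13,3)=297 g(13,5)=275 g(13,7)=154 g(13,9)=54 g(13,11)=11 g(13,13)=1
Paths never hitting 0: Σ_s g(13,s) = 1848
Paths hitting 0: 2^13 - 1848 = 6344
P = 6344/8192 = 793/1024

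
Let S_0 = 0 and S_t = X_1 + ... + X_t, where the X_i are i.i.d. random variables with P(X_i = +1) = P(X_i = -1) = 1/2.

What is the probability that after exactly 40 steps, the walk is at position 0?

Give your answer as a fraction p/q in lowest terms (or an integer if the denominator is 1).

To return to 0 after 40 steps: need exactly 20 steps of +1 and 20 of -1.
Favorable paths: C(40,20) = 137846528820
Total paths: 2^40 = 1099511627776
P = 137846528820/1099511627776 = 34461632205/274877906944

Answer: 34461632205/274877906944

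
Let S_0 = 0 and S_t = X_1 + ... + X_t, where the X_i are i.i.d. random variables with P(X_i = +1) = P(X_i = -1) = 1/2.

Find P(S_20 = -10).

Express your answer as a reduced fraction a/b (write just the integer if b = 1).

To reach position -10 after 20 steps: need 5 steps of +1 and 15 of -1.
Favorable paths: C(20,5) = 15504
Total paths: 2^20 = 1048576
P = 15504/1048576 = 969/65536

Answer: 969/65536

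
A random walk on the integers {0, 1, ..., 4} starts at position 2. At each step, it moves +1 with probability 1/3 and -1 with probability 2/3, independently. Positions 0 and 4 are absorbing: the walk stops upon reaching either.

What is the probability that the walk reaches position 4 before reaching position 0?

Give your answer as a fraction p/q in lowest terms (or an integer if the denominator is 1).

Answer: 1/5

Derivation:
Biased walk: p = 1/3, q = 2/3, r = q/p = 2
Gambler's ruin: P(hit 4 before 0 | start at 2) = (1 - r^a)/(1 - r^N)
r^2 = 4; r^4 = 16
P = (1 - 4) / (1 - 16) = -3 / -15 = 1/5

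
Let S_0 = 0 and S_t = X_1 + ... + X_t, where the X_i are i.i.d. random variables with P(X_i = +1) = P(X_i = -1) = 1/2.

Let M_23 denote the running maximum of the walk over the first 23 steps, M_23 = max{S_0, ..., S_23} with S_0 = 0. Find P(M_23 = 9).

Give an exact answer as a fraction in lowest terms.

Let M_23 = max(S_0,...,S_23). Use the reflection principle: for j ≥ 1, #{paths with M_23 ≥ j} = #{S_23 ≥ j} + #{S_23 ≥ j+1}.
By reflection, #{M_23 ≥ 9} = #{S_23 ≥ 9} + #{S_23 ≥ 10} = 390656 + 145499 = 536155.
#{M_23 ≥ 10} = #{S_23 ≥ 10} + #{S_23 ≥ 11} = 145499 + 145499 = 290998.
#{M_23 = 9} = 536155 - 290998 = 245157.
P(M_23 = 9) = 245157/8388608 = 245157/8388608

Answer: 245157/8388608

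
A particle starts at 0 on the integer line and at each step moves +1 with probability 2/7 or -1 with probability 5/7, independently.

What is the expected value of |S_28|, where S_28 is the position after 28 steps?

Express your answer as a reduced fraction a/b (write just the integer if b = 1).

S_28 takes values m ≡ 0 (mod 2) with |m| ≤ 28; P(S_28=m) = C(28,(28+m)/2) · (2/7)^((28+m)/2) · (5/7)^((28-m)/2).
Distribution: P(S=-28)=37252902984619140625/459986536544739960976801, P(S=-26)=59604644775390625000/65712362363534280139543, P(S=-24)=321865081787109375000/65712362363534280139543, P(S=-22)=1115798950195312500000/65712362363534280139543, P(S=-20)=2789497375488281250000/65712362363534280139543, P(S=-18)=5355834960937500000000/65712362363534280139543, P(S=-16)=8212280273437500000000/65712362363534280139543, P(S=-14)=72268066406250000000000/459986536544739960976801, P(S=-12)=10840209960937500000000/65712362363534280139543, P(S=-10)=9635742187500000000000/65712362363534280139543, P(S=-8)=7323164062500000000000/65712362363534280139543, P(S=-6)=4793343750000000000000/65712362363534280139543, P(S=-4)=2716228125000000000000/65712362363534280139543, P(S=-2)=1337220000000000000000/65712362363534280139543, P(S=0)=4011660000000000000000/459986536544739960976801, P(S=2)=213955200000000000000/65712362363534280139543, P(S=4)=69535440000000000000/65712362363534280139543, P(S=6)=19633536000000000000/65712362363534280139543, P(S=8)=4799308800000000000/65712362363534280139543, P(S=10)=1010380800000000000/65712362363534280139543, P(S=12)=181868544000000000/65712362363534280139543, P(S=14)=193993113600000000/459986536544739960976801, P(S=16)=3527147520000000/65712362363534280139543, P(S=18)=368050176000000/65712362363534280139543, P(S=20)=30670848000000/65712362363534280139543, P(S=22)=1962934272000/65712362363534280139543, P(S=24)=90596966400/65712362363534280139543, P(S=26)=2684354560/65712362363534280139543, P(S=28)=268435456/459986536544739960976801
E[|S_28|] = Σ_m |m|·P(S_28=m) = 790298319924942153950484/65712362363534280139543

Answer: 790298319924942153950484/65712362363534280139543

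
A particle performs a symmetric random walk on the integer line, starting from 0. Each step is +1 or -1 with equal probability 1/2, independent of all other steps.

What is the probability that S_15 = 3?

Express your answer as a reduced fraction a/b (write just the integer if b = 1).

Answer: 5005/32768

Derivation:
To reach position 3 after 15 steps: need 9 steps of +1 and 6 of -1.
Favorable paths: C(15,9) = 5005
Total paths: 2^15 = 32768
P = 5005/32768 = 5005/32768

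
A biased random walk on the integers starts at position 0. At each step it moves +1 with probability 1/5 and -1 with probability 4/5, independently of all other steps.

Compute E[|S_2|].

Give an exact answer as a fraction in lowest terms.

S_2 takes values m ≡ 0 (mod 2) with |m| ≤ 2; P(S_2=m) = C(2,(2+m)/2) · (1/5)^((2+m)/2) · (4/5)^((2-m)/2).
Distribution: P(S=-2)=16/25, P(S=0)=8/25, P(S=2)=1/25
E[|S_2|] = Σ_m |m|·P(S_2=m) = 34/25

Answer: 34/25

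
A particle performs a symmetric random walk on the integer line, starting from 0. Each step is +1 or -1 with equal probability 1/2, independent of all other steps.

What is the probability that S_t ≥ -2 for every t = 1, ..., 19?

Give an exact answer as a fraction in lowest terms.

Answer: 130169/262144

Derivation:
Let f(t,s) = #length-t paths at position s with S_1..S_t all ≥ -2.
f(t,s) = f(t-1,s-1) + f(t-1,s+1) for s ≥ -2; f(t,s) = 0 for s < -2.
t=0: f(0,0)=1
t=1: f(1,-1)=1 f(1,1)=1
t=2: f(2,-2)=1 f(2,0)=2 f(2,2)=1
t=3: f(3,-1)=3 f(3,1)=3 f(3,3)=1
t=4: f(4,-2)=3 f(4,0)=6 f(4,2)=4 f(4,4)=1
t=5: f(5,-1)=9 f(5,1)=10 f(5,3)=5 f(5,5)=1
t=6: f(6,-2)=9 f(6,0)=19 f(6,2)=15 f(6,4)=6 f(6,6)=1
t=7: f(7,-1)=28 f(7,1)=34 f(7,3)=21 f(7,5)=7 f(7,7)=1
t=8: f(8,-2)=28 f(8,0)=62 f(8,2)=55 f(8,4)=28 f(8,6)=8 f(8,8)=1
t=9: f(9,-1)=90 f(9,1)=117 f(9,3)=83 f(9,5)=36 f(9,7)=9 f(9,9)=1
t=10: f(10,-2)=90 f(10,0)=207 f(10,2)=200 f(10,4)=119 f(10,6)=45 f(10,8)=10 f(10,10)=1
t=11: f(11,-1)=297 f(11,1)=407 f(11,3)=319 f(11,5)=164 f(11,7)=55 f(11,9)=11 f(11,11)=1
t=12: f(12,-2)=297 f(12,0)=704 f(12,2)=726 f(12,4)=483 f(12,6)=219 f(12,8)=66 f(12,10)=12 f(12,12)=1
t=13: f(13,-1)=1001 f(13,1)=1430 f(13,3)=1209 f(13,5)=702 f(13,7)=285 f(13,9)=78 f(13,11)=13 f(13,13)=1
t=14: f(14,-2)=1001 f(14,0)=2431 f(14,2)=2639 f(14,4)=1911 f(14,6)=987 f(14,8)=363 f(14,10)=91 f(14,12)=14 f(14,14)=1
t=15: f(15,-1)=3432 f(15,1)=5070 f(15,3)=4550 f(15,5)=2898 f(15,7)=1350 f(15,9)=454 f(15,11)=105 f(15,13)=15 f(15,15)=1
t=16: f(16,-2)=3432 f(16,0)=8502 f(16,2)=9620 f(16,4)=7448 f(16,6)=4248 f(16,8)=1804 f(16,10)=559 f(16,12)=120 f(16,14)=16 f(16,16)=1
t=17: f(17,-1)=11934 f(17,1)=18122 f(17,3)=17068 f(17,5)=11696 f(17,7)=6052 f(17,9)=2363 f(17,11)=679 f(17,13)=136 f(17,15)=17 f(17,17)=1
t=18: f(18,-2)=11934 f(18,0)=30056 f(18,2)=35190 f(18,4)=28764 f(18,6)=17748 f(18,8)=8415 f(18,10)=3042 f(18,12)=815 f(18,14)=153 f(18,16)=18 f(18,18)=1
t=19: f(19,-1)=41990 f(19,1)=65246 f(19,3)=63954 f(19,5)=46512 f(19,7)=26163 f(19,9)=11457 f(19,11)=3857 f(19,13)=968 f(19,15)=171 f(19,17)=19 f(19,19)=1
Σ_s f(19,s) = 260338
P = 260338/524288 = 130169/262144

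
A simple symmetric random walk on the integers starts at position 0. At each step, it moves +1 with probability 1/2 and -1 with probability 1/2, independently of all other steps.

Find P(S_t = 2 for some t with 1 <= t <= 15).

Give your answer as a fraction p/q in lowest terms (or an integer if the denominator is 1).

Answer: 9949/16384

Derivation:
Count via complement. Let g(t,s) = #length-t paths at position s with S_1..S_t all ≠ 2.
g(t,s) = g(t-1,s-1) + g(t-1,s+1) for s ≠ 2; g(t,2) = 0.
t=0: g(0,0)=1
t=1: g(1,-1)=1 g(1,1)=1
t=2: g(2,-2)=1 g(2,0)=2
t=3: g(3,-3)=1 g(3,-1)=3 g(3,1)=2
t=4: g(4,-4)=1 g(4,-2)=4 g(4,0)=5
t=5: g(5,-5)=1 g(5,-3)=5 g(5,-1)=9 g(5,1)=5
t=6: g(6,-6)=1 g(6,-4)=6 g(6,-2)=14 g(6,0)=14
t=7: g(7,-7)=1 g(7,-5)=7 g(7,-3)=20 g(7,-1)=28 g(7,1)=14
t=8: g(8,-8)=1 g(8,-6)=8 g(8,-4)=27 g(8,-2)=48 g(8,0)=42
t=9: g(9,-9)=1 g(9,-7)=9 g(9,-5)=35 g(9,-3)=75 g(9,-1)=90 g(9,1)=42
t=10: g(10,-10)=1 g(10,-8)=10 g(10,-6)=44 g(10,-4)=110 g(10,-2)=165 g(10,0)=132
t=11: g(11,-11)=1 g(11,-9)=11 g(11,-7)=54 g(11,-5)=154 g(11,-3)=275 g(11,-1)=297 g(11,1)=132
t=12: g(12,-12)=1 g(12,-10)=12 g(12,-8)=65 g(12,-6)=208 g(12,-4)=429 g(12,-2)=572 g(12,0)=429
t=13: g(13,-13)=1 g(13,-11)=13 g(13,-9)=77 g(13,-7)=273 g(13,-5)=637 g(13,-3)=1001 g(13,-1)=1001 g(13,1)=429
t=14: g(14,-14)=1 g(14,-12)=14 g(14,-10)=90 g(14,-8)=350 g(14,-6)=910 g(14,-4)=1638 g(14,-2)=2002 g(14,0)=1430
t=15: g(15,-15)=1 g(15,-13)=15 g(15,-11)=104 g(15,-9)=440 g(15,-7)=1260 g(15,-5)=2548 g(15,-3)=3640 g(15,-1)=3432 g(15,1)=1430
Paths never hitting 2: Σ_s g(15,s) = 12870
Paths hitting 2: 2^15 - 12870 = 19898
P = 19898/32768 = 9949/16384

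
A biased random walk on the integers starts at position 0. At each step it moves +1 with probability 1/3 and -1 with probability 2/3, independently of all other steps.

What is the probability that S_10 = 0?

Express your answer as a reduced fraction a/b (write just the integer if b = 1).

To be at 0 after 10 steps: need exactly 5 steps of +1 and 5 of -1.
Number of such sequences: C(10,5) = 252
Each has probability (1/3)^5 · (2/3)^5 = 32/59049
P = 252 · 32/59049 = 896/6561

Answer: 896/6561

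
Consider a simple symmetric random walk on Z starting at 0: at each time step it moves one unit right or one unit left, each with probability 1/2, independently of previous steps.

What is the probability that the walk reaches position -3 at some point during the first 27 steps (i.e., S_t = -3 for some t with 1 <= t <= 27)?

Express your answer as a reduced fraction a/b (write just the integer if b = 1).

Answer: 19179317/33554432

Derivation:
Count via complement. Let g(t,s) = #length-t paths at position s with S_1..S_t all ≠ -3.
g(t,s) = g(t-1,s-1) + g(t-1,s+1) for s ≠ -3; g(t,-3) = 0.
t=0: g(0,0)=1
t=1: g(1,-1)=1 g(1,1)=1
t=2: g(2,-2)=1 g(2,0)=2 g(2,2)=1
t=3: g(3,-1)=3 g(3,1)=3 g(3,3)=1
t=4: g(4,-2)=3 g(4,0)=6 g(4,2)=4 g(4,4)=1
t=5: g(5,-1)=9 g(5,1)=10 g(5,3)=5 g(5,5)=1
t=6: g(6,-2)=9 g(6,0)=19 g(6,2)=15 g(6,4)=6 g(6,6)=1
t=7: g(7,-1)=28 g(7,1)=34 g(7,3)=21 g(7,5)=7 g(7,7)=1
t=8: g(8,-2)=28 g(8,0)=62 g(8,2)=55 g(8,4)=28 g(8,6)=8 g(8,8)=1
t=9: g(9,-1)=90 g(9,1)=117 g(9,3)=83 g(9,5)=36 g(9,7)=9 g(9,9)=1
t=10: g(10,-2)=90 g(10,0)=207 g(10,2)=200 g(10,4)=119 g(10,6)=45 g(10,8)=10 g(10,10)=1
t=11: g(11,-1)=297 g(11,1)=407 g(11,3)=319 g(11,5)=164 g(11,7)=55 g(11,9)=11 g(11,11)=1
t=12: g(12,-2)=297 g(12,0)=704 g(12,2)=726 g(12,4)=483 g(12,6)=219 g(12,8)=66 g(12,10)=12 g(12,12)=1
t=13: g(13,-1)=1001 g(13,1)=1430 g(13,3)=1209 g(13,5)=702 g(13,7)=285 g(13,9)=78 g(13,11)=13 g(13,13)=1
t=14: g(14,-2)=1001 g(14,0)=2431 g(14,2)=2639 g(14,4)=1911 g(14,6)=987 g(14,8)=363 g(14,10)=91 g(14,12)=14 g(14,14)=1
t=15: g(15,-1)=3432 g(15,1)=5070 g(15,3)=4550 g(15,5)=2898 g(15,7)=1350 g(15,9)=454 g(15,11)=105 g(15,13)=15 g(15,15)=1
t=16: g(16,-2)=3432 g(16,0)=8502 g(16,2)=9620 g(16,4)=7448 g(16,6)=4248 g(16,8)=1804 g(16,10)=559 g(16,12)=120 g(16,14)=16 g(16,16)=1
t=17: g(17,-1)=11934 g(17,1)=18122 g(17,3)=17068 g(17,5)=11696 g(17,7)=6052 g(17,9)=2363 g(17,11)=679 g(17,13)=136 g(17,15)=17 g(17,17)=1
t=18: g(18,-2)=11934 g(18,0)=30056 g(18,2)=35190 g(18,4)=28764 g(18,6)=17748 g(18,8)=8415 g(18,10)=3042 g(18,12)=815 g(18,14)=153 g(18,16)=18 g(18,18)=1
t=19: g(19,-1)=41990 g(19,1)=65246 g(19,3)=63954 g(19,5)=46512 g(19,7)=26163 g(19,9)=11457 g(19,11)=3857 g(19,13)=968 g(19,15)=171 g(19,17)=19 g(19,19)=1
t=20: g(20,-2)=41990 g(20,0)=107236 g(20,2)=129200 g(20,4)=110466 g(20,6)=72675 g(20,8)=37620 g(20,10)=15314 g(20,12)=4825 g(20,14)=1139 g(20,16)=190 g(20,18)=20 g(20,20)=1
t=21: g(21,-1)=149226 g(21,1)=236436 g(21,3)=239666 g(21,5)=183141 g(21,7)=110295 g(21,9)=52934 g(21,11)=20139 g(21,13)=5964 g(21,15)=1329 g(21,17)=210 g(21,19)=21 g(21,21)=1
t=22: g(22,-2)=149226 g(22,0)=385662 g(22,2)=476102 g(22,4)=422807 g(22,6)=293436 g(22,8)=163229 g(22,10)=73073 g(22,12)=26103 g(22,14)=7293 g(22,16)=1539 g(22,18)=231 g(22,20)=22 g(22,22)=1
t=23: g(23,-1)=534888 g(23,1)=861764 g(23,3)=898909 g(23,5)=716243 g(23,7)=456665 g(23,9)=236302 g(23,11)=99176 g(23,13)=33396 g(23,15)=8832 g(23,17)=1770 g(23,19)=253 g(23,21)=23 g(23,23)=1
t=24: g(24,-2)=534888 g(24,0)=1396652 g(24,2)=1760673 g(24,4)=1615152 g(24,6)=1172908 g(24,8)=692967 g(24,10)=335478 g(24,12)=132572 g(24,14)=42228 g(24,16)=10602 g(24,18)=2023 g(24,20)=276 g(24,22)=24 g(24,24)=1
t=25: g(25,-1)=1931540 g(25,1)=3157325 g(25,3)=3375825 g(25,5)=2788060 g(25,7)=1865875 g(25,9)=1028445 g(25,11)=468050 g(25,13)=174800 g(25,15)=52830 g(25,17)=12625 g(25,19)=2299 g(25,21)=300 g(25,23)=25 g(25,25)=1
t=26: g(26,-2)=1931540 g(26,0)=5088865 g(26,2)=6533150 g(26,4)=6163885 g(26,6)=4653935 g(26,8)=2894320 g(26,10)=1496495 g(26,12)=642850 g(26,14)=227630 g(26,16)=65455 g(26,18)=14924 g(26,20)=2599 g(26,22)=325 g(26,24)=26 g(26,26)=1
t=27: g(27,-1)=7020405 g(27,1)=11622015 g(27,3)=12697035 g(27,5)=10817820 g(27,7)=7548255 g(27,9)=4390815 g(27,11)=2139345 g(27,13)=870480 g(27,15)=293085 g(27,17)=80379 g(27,19)=17523 g(27,21)=2924 g(27,23)=351 g(27,25)=27 g(27,27)=1
Paths never hitting -3: Σ_s g(27,s) = 57500460
Paths hitting -3: 2^27 - 57500460 = 76717268
P = 76717268/134217728 = 19179317/33554432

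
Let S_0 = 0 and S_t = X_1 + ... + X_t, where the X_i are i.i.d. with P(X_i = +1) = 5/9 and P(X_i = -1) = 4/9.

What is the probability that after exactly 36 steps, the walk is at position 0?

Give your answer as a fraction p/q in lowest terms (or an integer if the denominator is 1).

To be at 0 after 36 steps: need exactly 18 steps of +1 and 18 of -1.
Number of such sequences: C(36,18) = 9075135300
Each has probability (5/9)^18 · (4/9)^18 = 262144000000000000000000/22528399544939174411840147874772641
P = 9075135300 · 262144000000000000000000/22528399544939174411840147874772641 = 792997422694400000000000000000000/7509466514979724803946715958257547

Answer: 792997422694400000000000000000000/7509466514979724803946715958257547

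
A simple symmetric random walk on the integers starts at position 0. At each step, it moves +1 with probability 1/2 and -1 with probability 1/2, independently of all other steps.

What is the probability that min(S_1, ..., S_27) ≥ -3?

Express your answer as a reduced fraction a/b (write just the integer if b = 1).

Answer: 2340135/4194304

Derivation:
Let f(t,s) = #length-t paths at position s with S_1..S_t all ≥ -3.
f(t,s) = f(t-1,s-1) + f(t-1,s+1) for s ≥ -3; f(t,s) = 0 for s < -3.
t=0: f(0,0)=1
t=1: f(1,-1)=1 f(1,1)=1
t=2: f(2,-2)=1 f(2,0)=2 f(2,2)=1
t=3: f(3,-3)=1 f(3,-1)=3 f(3,1)=3 f(3,3)=1
t=4: f(4,-2)=4 f(4,0)=6 f(4,2)=4 f(4,4)=1
t=5: f(5,-3)=4 f(5,-1)=10 f(5,1)=10 f(5,3)=5 f(5,5)=1
t=6: f(6,-2)=14 f(6,0)=20 f(6,2)=15 f(6,4)=6 f(6,6)=1
t=7: f(7,-3)=14 f(7,-1)=34 f(7,1)=35 f(7,3)=21 f(7,5)=7 f(7,7)=1
t=8: f(8,-2)=48 f(8,0)=69 f(8,2)=56 f(8,4)=28 f(8,6)=8 f(8,8)=1
t=9: f(9,-3)=48 f(9,-1)=117 f(9,1)=125 f(9,3)=84 f(9,5)=36 f(9,7)=9 f(9,9)=1
t=10: f(10,-2)=165 f(10,0)=242 f(10,2)=209 f(10,4)=120 f(10,6)=45 f(10,8)=10 f(10,10)=1
t=11: f(11,-3)=165 f(11,-1)=407 f(11,1)=451 f(11,3)=329 f(11,5)=165 f(11,7)=55 f(11,9)=11 f(11,11)=1
t=12: f(12,-2)=572 f(12,0)=858 f(12,2)=780 f(12,4)=494 f(12,6)=220 f(12,8)=66 f(12,10)=12 f(12,12)=1
t=13: f(13,-3)=572 f(13,-1)=1430 f(13,1)=1638 f(13,3)=1274 f(13,5)=714 f(13,7)=286 f(13,9)=78 f(13,11)=13 f(13,13)=1
t=14: f(14,-2)=2002 f(14,0)=3068 f(14,2)=2912 f(14,4)=1988 f(14,6)=1000 f(14,8)=364 f(14,10)=91 f(14,12)=14 f(14,14)=1
t=15: f(15,-3)=2002 f(15,-1)=5070 f(15,1)=5980 f(15,3)=4900 f(15,5)=2988 f(15,7)=1364 f(15,9)=455 f(15,11)=105 f(15,13)=15 f(15,15)=1
t=16: f(16,-2)=7072 f(16,0)=11050 f(16,2)=10880 f(16,4)=7888 f(16,6)=4352 f(16,8)=1819 f(16,10)=560 f(16,12)=120 f(16,14)=16 f(16,16)=1
t=17: f(17,-3)=7072 f(17,-1)=18122 f(17,1)=21930 f(17,3)=18768 f(17,5)=12240 f(17,7)=6171 f(17,9)=2379 f(17,11)=680 f(17,13)=136 f(17,15)=17 f(17,17)=1
t=18: f(18,-2)=25194 f(18,0)=40052 f(18,2)=40698 f(18,4)=31008 f(18,6)=18411 f(18,8)=8550 f(18,10)=3059 f(18,12)=816 f(18,14)=153 f(18,16)=18 f(18,18)=1
t=19: f(19,-3)=25194 f(19,-1)=65246 f(19,1)=80750 f(19,3)=71706 f(19,5)=49419 f(19,7)=26961 f(19,9)=11609 f(19,11)=3875 f(19,13)=969 f(19,15)=171 f(19,17)=19 f(19,19)=1
t=20: f(20,-2)=90440 f(20,0)=145996 f(20,2)=152456 f(20,4)=121125 f(20,6)=76380 f(20,8)=38570 f(20,10)=15484 f(20,12)=4844 f(20,14)=1140 f(20,16)=190 f(20,18)=20 f(20,20)=1
t=21: f(21,-3)=90440 f(21,-1)=236436 f(21,1)=298452 f(21,3)=273581 f(21,5)=197505 f(21,7)=114950 f(21,9)=54054 f(21,11)=20328 f(21,13)=5984 f(21,15)=1330 f(21,17)=210 f(21,19)=21 f(21,21)=1
t=22: f(22,-2)=326876 f(22,0)=534888 f(22,2)=572033 f(22,4)=471086 f(22,6)=312455 f(22,8)=169004 f(22,10)=74382 f(22,12)=26312 f(22,14)=7314 f(22,16)=1540 f(22,18)=231 f(22,20)=22 f(22,22)=1
t=23: f(23,-3)=326876 f(23,-1)=861764 f(23,1)=1106921 f(23,3)=1043119 f(23,5)=783541 f(23,7)=481459 f(23,9)=243386 f(23,11)=100694 f(23,13)=33626 f(23,15)=8854 f(23,17)=1771 f(23,19)=253 f(23,21)=23 f(23,23)=1
t=24: f(24,-2)=1188640 f(24,0)=1968685 f(24,2)=2150040 f(24,4)=1826660 f(24,6)=1265000 f(24,8)=724845 f(24,10)=344080 f(24,12)=134320 f(24,14)=42480 f(24,16)=10625 f(24,18)=2024 f(24,20)=276 f(24,22)=24 f(24,24)=1
t=25: f(25,-3)=1188640 f(25,-1)=3157325 f(25,1)=4118725 f(25,3)=3976700 f(25,5)=3091660 f(25,7)=1989845 f(25,9)=1068925 f(25,11)=478400 f(25,13)=176800 f(25,15)=53105 f(25,17)=12649 f(25,19)=2300 f(25,21)=300 f(25,23)=25 f(25,25)=1
t=26: f(26,-2)=4345965 f(26,0)=7276050 f(26,2)=8095425 f(26,4)=7068360 f(26,6)=5081505 f(26,8)=3058770 f(26,10)=1547325 f(26,12)=655200 f(26,14)=229905 f(26,16)=65754 f(26,18)=14949 f(26,20)=2600 f(26,22)=325 f(26,24)=26 f(26,26)=1
t=27: f(27,-3)=4345965 f(27,-1)=11622015 f(27,1)=15371475 f(27,3)=15163785 f(27,5)=12149865 f(27,7)=8140275 f(27,9)=4606095 f(27,11)=2202525 f(27,13)=885105 f(27,15)=295659 f(27,17)=80703 f(27,19)=17549 f(27,21)=2925 f(27,23)=351 f(27,25)=27 f(27,27)=1
Σ_s f(27,s) = 74884320
P = 74884320/134217728 = 2340135/4194304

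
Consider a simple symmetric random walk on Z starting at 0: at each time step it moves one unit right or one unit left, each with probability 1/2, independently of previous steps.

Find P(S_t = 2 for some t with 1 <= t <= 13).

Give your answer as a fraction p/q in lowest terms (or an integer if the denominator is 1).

Count via complement. Let g(t,s) = #length-t paths at position s with S_1..S_t all ≠ 2.
g(t,s) = g(t-1,s-1) + g(t-1,s+1) for s ≠ 2; g(t,2) = 0.
t=0: g(0,0)=1
t=1: g(1,-1)=1 g(1,1)=1
t=2: g(2,-2)=1 g(2,0)=2
t=3: g(3,-3)=1 g(3,-1)=3 g(3,1)=2
t=4: g(4,-4)=1 g(4,-2)=4 g(4,0)=5
t=5: g(5,-5)=1 g(5,-3)=5 g(5,-1)=9 g(5,1)=5
t=6: g(6,-6)=1 g(6,-4)=6 g(6,-2)=14 g(6,0)=14
t=7: g(7,-7)=1 g(7,-5)=7 g(7,-3)=20 g(7,-1)=28 g(7,1)=14
t=8: g(8,-8)=1 g(8,-6)=8 g(8,-4)=27 g(8,-2)=48 g(8,0)=42
t=9: g(9,-9)=1 g(9,-7)=9 g(9,-5)=35 g(9,-3)=75 g(9,-1)=90 g(9,1)=42
t=10: g(10,-10)=1 g(10,-8)=10 g(10,-6)=44 g(10,-4)=110 g(10,-2)=165 g(10,0)=132
t=11: g(11,-11)=1 g(11,-9)=11 g(11,-7)=54 g(11,-5)=154 g(11,-3)=275 g(11,-1)=297 g(11,1)=132
t=12: g(12,-12)=1 g(12,-10)=12 g(12,-8)=65 g(12,-6)=208 g(12,-4)=429 g(12,-2)=572 g(12,0)=429
t=13: g(13,-13)=1 g(13,-11)=13 g(13,-9)=77 g(13,-7)=273 g(13,-5)=637 g(13,-3)=1001 g(13,-1)=1001 g(13,1)=429
Paths never hitting 2: Σ_s g(13,s) = 3432
Paths hitting 2: 2^13 - 3432 = 4760
P = 4760/8192 = 595/1024

Answer: 595/1024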